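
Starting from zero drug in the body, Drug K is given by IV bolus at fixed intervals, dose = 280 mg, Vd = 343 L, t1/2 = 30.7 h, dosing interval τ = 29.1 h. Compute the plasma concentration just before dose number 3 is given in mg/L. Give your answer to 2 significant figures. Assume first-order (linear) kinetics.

0.64 mg/L

C₀ per dose = Dose / Vd = 280 / 343 = 0.8163 mg/L
k = ln2 / t½ = 0.693147 / 30.7 = 0.02258 h⁻¹
Fraction remaining after one interval: r = e^(−kτ) = e^(−0.02258 × 29.1) = 0.5184
Before dose 3, 2 doses have been given (aged 1τ, 2τ).
C_trough = C₀ × (r + r²) = 0.8163 × (0.5184 + 0.2687) = 0.6425 mg/L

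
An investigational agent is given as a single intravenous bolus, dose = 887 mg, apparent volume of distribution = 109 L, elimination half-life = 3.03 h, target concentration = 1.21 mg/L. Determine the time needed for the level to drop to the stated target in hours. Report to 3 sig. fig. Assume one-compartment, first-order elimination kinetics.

8.33 h

C₀ = Dose / Vd = 887.0 / 109 = 8.138 mg/L
k = ln2 / t½ = 0.693147 / 3.03 = 0.2288 h⁻¹
t = ln(C₀ / C) / k = ln(8.138 / 1.21) / 0.2288
  = ln(6.726) / 0.2288 = 1.906 / 0.2288 = 8.330 h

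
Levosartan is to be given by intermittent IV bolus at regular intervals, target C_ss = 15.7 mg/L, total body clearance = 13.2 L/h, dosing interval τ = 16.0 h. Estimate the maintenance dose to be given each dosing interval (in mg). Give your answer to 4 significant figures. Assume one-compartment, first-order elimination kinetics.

At steady state, Dose/τ = Css × CL.
Dose = Css × CL × τ = 15.7 × 13.20 × 16.0 = 3316 mg

3316 mg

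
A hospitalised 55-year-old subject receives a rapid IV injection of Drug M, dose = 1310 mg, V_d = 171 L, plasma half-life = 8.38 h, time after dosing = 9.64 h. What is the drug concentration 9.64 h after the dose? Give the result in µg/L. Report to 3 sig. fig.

3450 µg/L

C₀ = Dose / Vd = 1310 / 171 = 7.661 mg/L
k = ln2 / t½ = 0.693147 / 8.38 = 0.08271 h⁻¹
C = C₀ · e^(−k·t) = 7.661 × e^(−0.08271 × 9.64)
  = 7.661 × 0.4505 = 3.451 mg/L
Convert: 3.451 mg/L × 1000 = 3451 µg/L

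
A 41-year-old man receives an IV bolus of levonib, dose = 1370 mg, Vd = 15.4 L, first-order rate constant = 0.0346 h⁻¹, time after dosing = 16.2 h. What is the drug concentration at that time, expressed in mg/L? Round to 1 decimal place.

C₀ = Dose / Vd = 1370 / 15.4 = 88.96 mg/L
C = C₀ · e^(−k·t) = 88.96 × e^(−0.03460 × 16.2)
  = 88.96 × 0.5709 = 50.79 mg/L

50.8 mg/L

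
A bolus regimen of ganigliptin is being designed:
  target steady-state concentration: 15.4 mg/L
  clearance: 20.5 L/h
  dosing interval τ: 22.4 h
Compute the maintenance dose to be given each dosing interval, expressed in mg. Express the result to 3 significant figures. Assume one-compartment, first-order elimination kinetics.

At steady state, Dose/τ = Css × CL.
Dose = Css × CL × τ = 15.4 × 20.50 × 22.4 = 7072 mg

7070 mg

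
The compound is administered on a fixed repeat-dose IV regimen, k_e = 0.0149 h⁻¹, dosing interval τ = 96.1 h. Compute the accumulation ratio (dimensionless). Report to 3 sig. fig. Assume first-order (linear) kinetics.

e^(−kτ) = e^(−0.01490 × 96.1) = 0.2389
Accumulation ratio R = 1 / (1 − e^(−kτ)) = 1 / (1 − 0.2389) = 1.314

1.31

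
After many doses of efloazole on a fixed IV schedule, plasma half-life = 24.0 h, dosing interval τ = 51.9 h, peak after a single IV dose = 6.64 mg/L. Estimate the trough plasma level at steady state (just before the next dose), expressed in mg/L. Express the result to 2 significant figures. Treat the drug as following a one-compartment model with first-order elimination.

1.9 mg/L

k = ln2 / t½ = 0.693147 / 24.0 = 0.02888 h⁻¹
e^(−kτ) = e^(−0.02888 × 51.9) = 0.2234
Accumulation ratio R = 1 / (1 − e^(−kτ)) = 1 / (1 − 0.2234) = 1.288
Steady-state trough = C₀ × R × e^(−kτ) = 6.64 × 1.288 × 0.2234 = 1.911 mg/L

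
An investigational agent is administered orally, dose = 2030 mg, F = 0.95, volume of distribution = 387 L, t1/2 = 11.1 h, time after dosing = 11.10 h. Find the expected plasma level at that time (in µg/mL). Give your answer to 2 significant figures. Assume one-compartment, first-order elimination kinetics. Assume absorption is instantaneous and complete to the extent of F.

2.5 µg/mL

Amount reaching circulation = F × Dose = 0.95 × 2030 = 1929 mg
C₀ = F·Dose / Vd = 1929 / 387 = 4.984 mg/L
k = ln2 / t½ = 0.693147 / 11.1 = 0.06245 h⁻¹
t / t½ = 11.10 / 11.1 = 1 half-lives
C = C₀ × (1/2)^1 = 4.984 × 0.5000 = 2.492 mg/L
(2.492 mg/L = 2.492 µg/mL)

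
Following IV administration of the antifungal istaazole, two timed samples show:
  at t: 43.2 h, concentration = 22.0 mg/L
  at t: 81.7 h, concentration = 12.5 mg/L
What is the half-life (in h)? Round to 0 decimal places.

k = ln(C₁/C₂) / (t₂ − t₁) = ln(22.0/12.5) / (81.7 − 43.2)
  = 0.5653 / 38.50 = 0.01468 h⁻¹
t½ = ln2 / k = 0.693147 / 0.01468 = 47.22 h

47 h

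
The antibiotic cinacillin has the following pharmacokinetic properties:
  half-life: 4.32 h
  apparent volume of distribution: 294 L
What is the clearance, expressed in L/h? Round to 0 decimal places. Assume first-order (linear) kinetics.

47 L/h

k = ln2 / t½ = 0.693147 / 4.32 = 0.1605 h⁻¹
CL = k × Vd = 0.1605 × 294 = 47.19 L/h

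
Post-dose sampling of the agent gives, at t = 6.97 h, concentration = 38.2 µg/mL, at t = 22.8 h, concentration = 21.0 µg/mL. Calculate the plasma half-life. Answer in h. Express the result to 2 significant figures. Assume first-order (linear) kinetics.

18 h

k = ln(C₁/C₂) / (t₂ − t₁) = ln(38.2/21.0) / (22.8 − 6.97)
  = 0.5983 / 15.83 = 0.03780 h⁻¹
t½ = ln2 / k = 0.693147 / 0.03780 = 18.34 h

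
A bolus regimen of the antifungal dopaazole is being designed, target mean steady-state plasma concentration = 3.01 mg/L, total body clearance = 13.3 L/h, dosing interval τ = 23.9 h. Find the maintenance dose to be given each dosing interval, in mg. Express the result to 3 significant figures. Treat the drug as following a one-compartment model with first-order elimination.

957 mg

At steady state, Dose/τ = Css × CL.
Dose = Css × CL × τ = 3.01 × 13.30 × 23.9 = 956.8 mg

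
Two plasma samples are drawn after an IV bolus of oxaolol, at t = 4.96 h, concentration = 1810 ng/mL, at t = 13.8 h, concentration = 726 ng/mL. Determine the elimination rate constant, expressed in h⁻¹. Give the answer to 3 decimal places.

k = ln(C₁/C₂) / (t₂ − t₁) = ln(1810/726) / (13.8 − 4.96)
  = 0.9135 / 8.840 = 0.1033 h⁻¹

0.103 h⁻¹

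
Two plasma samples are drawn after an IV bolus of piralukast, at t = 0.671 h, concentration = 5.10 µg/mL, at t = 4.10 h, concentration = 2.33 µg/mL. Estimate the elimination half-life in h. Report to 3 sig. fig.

k = ln(C₁/C₂) / (t₂ − t₁) = ln(5.10/2.33) / (4.10 − 0.671)
  = 0.7834 / 3.429 = 0.2285 h⁻¹
t½ = ln2 / k = 0.693147 / 0.2285 = 3.033 h

3.03 h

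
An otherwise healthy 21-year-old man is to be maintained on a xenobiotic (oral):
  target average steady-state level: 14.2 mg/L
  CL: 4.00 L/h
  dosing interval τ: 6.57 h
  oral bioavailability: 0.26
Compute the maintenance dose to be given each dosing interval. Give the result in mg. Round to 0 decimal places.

At steady state, F × (Dose/τ) = Css × CL.
Dose = Css × CL × τ / F = 14.2 × 4.000 × 6.57 / 0.26 = 1435 mg

1435 mg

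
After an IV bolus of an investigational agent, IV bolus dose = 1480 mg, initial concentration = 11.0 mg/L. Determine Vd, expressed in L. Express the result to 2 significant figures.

Vd = Dose / C₀ = 1480 / 11.0 = 134.5 L

130 L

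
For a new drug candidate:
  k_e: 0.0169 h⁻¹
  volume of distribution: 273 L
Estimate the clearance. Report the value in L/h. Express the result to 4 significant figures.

CL = k × Vd = 0.0169 × 273 = 4.614 L/h

4.614 L/h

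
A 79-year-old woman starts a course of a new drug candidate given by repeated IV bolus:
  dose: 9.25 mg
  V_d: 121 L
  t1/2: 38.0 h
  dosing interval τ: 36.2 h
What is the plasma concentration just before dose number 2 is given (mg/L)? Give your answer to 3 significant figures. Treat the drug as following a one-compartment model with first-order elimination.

0.0395 mg/L

C₀ per dose = Dose / Vd = 9.25 / 121 = 0.07645 mg/L
k = ln2 / t½ = 0.693147 / 38.0 = 0.01824 h⁻¹
Fraction remaining after one interval: r = e^(−kτ) = e^(−0.01824 × 36.2) = 0.5167
Before dose 2, 1 dose has been given (aged 1τ).
C_trough = C₀ × r = 0.07645 × 0.5167 = 0.03950 mg/L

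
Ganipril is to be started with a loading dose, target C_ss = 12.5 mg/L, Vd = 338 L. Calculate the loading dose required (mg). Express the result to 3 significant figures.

LD = Css × Vd = 12.5 × 338 = 4225 mg

4230 mg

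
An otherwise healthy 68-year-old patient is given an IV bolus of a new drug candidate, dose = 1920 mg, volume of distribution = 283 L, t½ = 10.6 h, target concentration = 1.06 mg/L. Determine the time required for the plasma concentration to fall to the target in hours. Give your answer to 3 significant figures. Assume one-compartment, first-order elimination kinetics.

C₀ = Dose / Vd = 1920 / 283 = 6.784 mg/L
k = ln2 / t½ = 0.693147 / 10.6 = 0.06539 h⁻¹
t = ln(C₀ / C) / k = ln(6.784 / 1.06) / 0.06539
  = ln(6.400) / 0.06539 = 1.856 / 0.06539 = 28.38 h

28.4 h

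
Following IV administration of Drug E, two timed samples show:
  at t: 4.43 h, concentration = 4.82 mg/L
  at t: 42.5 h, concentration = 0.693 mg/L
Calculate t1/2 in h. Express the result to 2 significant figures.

14 h

k = ln(C₁/C₂) / (t₂ − t₁) = ln(4.82/0.693) / (42.5 − 4.43)
  = 1.939 / 38.07 = 0.05093 h⁻¹
t½ = ln2 / k = 0.693147 / 0.05093 = 13.61 h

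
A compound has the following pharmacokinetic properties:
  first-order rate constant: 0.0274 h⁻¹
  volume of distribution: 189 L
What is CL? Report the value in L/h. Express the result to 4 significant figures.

CL = k × Vd = 0.0274 × 189 = 5.179 L/h

5.179 L/h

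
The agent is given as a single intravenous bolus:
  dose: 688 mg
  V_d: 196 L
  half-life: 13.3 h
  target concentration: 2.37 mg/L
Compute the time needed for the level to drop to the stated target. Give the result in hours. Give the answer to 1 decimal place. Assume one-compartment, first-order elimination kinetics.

7.5 h

C₀ = Dose / Vd = 688.0 / 196 = 3.510 mg/L
k = ln2 / t½ = 0.693147 / 13.3 = 0.05212 h⁻¹
t = ln(C₀ / C) / k = ln(3.510 / 2.37) / 0.05212
  = ln(1.481) / 0.05212 = 0.3927 / 0.05212 = 7.535 h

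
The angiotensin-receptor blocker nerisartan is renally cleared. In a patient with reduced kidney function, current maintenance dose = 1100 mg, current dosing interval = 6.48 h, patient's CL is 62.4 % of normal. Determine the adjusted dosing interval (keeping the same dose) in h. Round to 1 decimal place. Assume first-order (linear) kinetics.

10.4 h

To keep the same average steady-state level, dosing rate must scale with clearance.
CL ratio = 62.4 / 100 = 0.6240
New interval (same dose) = 6.48 / 0.6240 = 10.38 h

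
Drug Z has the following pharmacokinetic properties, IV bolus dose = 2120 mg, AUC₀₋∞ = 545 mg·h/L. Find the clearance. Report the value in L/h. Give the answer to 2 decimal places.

CL = Dose / AUC = 2120 / 545 = 3.890 L/h

3.89 L/h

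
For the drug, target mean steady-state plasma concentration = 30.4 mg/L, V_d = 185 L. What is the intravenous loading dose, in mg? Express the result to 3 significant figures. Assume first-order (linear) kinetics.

5620 mg

LD = Css × Vd = 30.4 × 185 = 5624 mg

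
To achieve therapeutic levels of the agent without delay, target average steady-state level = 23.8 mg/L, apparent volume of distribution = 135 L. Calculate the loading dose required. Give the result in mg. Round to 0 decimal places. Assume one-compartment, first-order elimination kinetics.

LD = Css × Vd = 23.8 × 135 = 3213 mg

3213 mg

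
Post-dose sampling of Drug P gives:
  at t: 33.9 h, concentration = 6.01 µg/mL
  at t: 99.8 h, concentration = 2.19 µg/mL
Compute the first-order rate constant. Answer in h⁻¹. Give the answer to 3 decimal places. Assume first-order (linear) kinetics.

k = ln(C₁/C₂) / (t₂ − t₁) = ln(6.01/2.19) / (99.8 − 33.9)
  = 1.010 / 65.90 = 0.01533 h⁻¹

0.015 h⁻¹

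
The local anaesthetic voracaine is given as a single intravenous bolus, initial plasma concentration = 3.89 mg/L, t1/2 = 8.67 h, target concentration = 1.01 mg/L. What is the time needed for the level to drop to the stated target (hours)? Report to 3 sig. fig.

16.9 h

k = ln2 / t½ = 0.693147 / 8.67 = 0.07995 h⁻¹
t = ln(C₀ / C) / k = ln(3.890 / 1.01) / 0.07995
  = ln(3.851) / 0.07995 = 1.348 / 0.07995 = 16.86 h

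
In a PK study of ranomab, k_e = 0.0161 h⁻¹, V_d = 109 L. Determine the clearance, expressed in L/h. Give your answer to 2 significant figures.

CL = k × Vd = 0.0161 × 109 = 1.755 L/h

1.8 L/h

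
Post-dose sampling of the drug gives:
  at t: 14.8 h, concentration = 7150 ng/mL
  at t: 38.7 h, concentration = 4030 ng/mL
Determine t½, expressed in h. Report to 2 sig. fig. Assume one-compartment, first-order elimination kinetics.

k = ln(C₁/C₂) / (t₂ − t₁) = ln(7150/4030) / (38.7 − 14.8)
  = 0.5733 / 23.90 = 0.02399 h⁻¹
t½ = ln2 / k = 0.693147 / 0.02399 = 28.89 h

29 h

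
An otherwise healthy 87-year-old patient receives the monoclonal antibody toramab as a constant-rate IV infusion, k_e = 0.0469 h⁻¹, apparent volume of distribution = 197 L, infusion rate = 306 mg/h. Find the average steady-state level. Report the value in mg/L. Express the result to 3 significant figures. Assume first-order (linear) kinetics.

CL = k × Vd = 0.04690 × 197 = 9.239 L/h
At steady state Css = R₀ / CL = 306 / 9.239 = 33.12 mg/L

33.1 mg/L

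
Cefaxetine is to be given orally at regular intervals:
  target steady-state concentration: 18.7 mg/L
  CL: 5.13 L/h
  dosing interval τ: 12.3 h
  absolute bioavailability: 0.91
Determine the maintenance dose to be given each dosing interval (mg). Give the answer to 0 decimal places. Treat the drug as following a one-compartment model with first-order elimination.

At steady state, F × (Dose/τ) = Css × CL.
Dose = Css × CL × τ / F = 18.7 × 5.130 × 12.3 / 0.91 = 1297 mg

1297 mg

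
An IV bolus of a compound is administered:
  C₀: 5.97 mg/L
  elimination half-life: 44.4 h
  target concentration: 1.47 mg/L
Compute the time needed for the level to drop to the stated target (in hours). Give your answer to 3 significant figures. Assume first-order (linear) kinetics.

89.8 h

k = ln2 / t½ = 0.693147 / 44.4 = 0.01561 h⁻¹
t = ln(C₀ / C) / k = ln(5.970 / 1.47) / 0.01561
  = ln(4.061) / 0.01561 = 1.401 / 0.01561 = 89.75 h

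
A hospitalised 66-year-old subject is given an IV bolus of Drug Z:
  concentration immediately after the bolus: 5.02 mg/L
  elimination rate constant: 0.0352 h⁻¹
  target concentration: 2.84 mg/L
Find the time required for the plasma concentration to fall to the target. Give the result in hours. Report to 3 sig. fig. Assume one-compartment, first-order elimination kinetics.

16.2 h

t = ln(C₀ / C) / k = ln(5.020 / 2.84) / 0.03520
  = ln(1.768) / 0.03520 = 0.5698 / 0.03520 = 16.19 h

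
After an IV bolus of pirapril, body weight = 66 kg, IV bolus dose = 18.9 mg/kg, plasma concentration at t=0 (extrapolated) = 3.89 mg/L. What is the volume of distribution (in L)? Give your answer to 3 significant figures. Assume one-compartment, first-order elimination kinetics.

Dose = 18.9 × 66 = 1247 mg
Vd = Dose / C₀ = 1247 / 3.89 = 320.6 L

321 L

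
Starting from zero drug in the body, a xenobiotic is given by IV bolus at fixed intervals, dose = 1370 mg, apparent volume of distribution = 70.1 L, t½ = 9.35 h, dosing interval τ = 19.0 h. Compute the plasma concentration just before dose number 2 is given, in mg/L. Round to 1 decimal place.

C₀ per dose = Dose / Vd = 1370 / 70.1 = 19.54 mg/L
k = ln2 / t½ = 0.693147 / 9.35 = 0.07413 h⁻¹
Fraction remaining after one interval: r = e^(−kτ) = e^(−0.07413 × 19.0) = 0.2445
Before dose 2, 1 dose has been given (aged 1τ).
C_trough = C₀ × r = 19.54 × 0.2445 = 4.778 mg/L

4.8 mg/L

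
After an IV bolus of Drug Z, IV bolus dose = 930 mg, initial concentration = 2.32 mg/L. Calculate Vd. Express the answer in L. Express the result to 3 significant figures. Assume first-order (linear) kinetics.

401 L

Vd = Dose / C₀ = 930.0 / 2.32 = 400.9 L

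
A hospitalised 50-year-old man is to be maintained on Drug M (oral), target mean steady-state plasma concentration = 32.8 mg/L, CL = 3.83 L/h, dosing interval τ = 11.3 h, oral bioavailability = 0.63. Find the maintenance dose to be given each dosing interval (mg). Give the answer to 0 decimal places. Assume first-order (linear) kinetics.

At steady state, F × (Dose/τ) = Css × CL.
Dose = Css × CL × τ / F = 32.8 × 3.830 × 11.3 / 0.63 = 2253 mg

2253 mg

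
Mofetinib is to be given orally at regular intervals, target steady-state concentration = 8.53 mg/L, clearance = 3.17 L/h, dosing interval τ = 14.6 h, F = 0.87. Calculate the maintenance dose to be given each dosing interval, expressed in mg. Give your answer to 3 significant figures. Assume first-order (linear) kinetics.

At steady state, F × (Dose/τ) = Css × CL.
Dose = Css × CL × τ / F = 8.53 × 3.170 × 14.6 / 0.87 = 453.8 mg

454 mg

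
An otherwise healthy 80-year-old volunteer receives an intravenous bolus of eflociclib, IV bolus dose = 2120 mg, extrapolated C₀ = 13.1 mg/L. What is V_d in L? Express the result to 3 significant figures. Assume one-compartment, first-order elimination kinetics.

Vd = Dose / C₀ = 2120 / 13.1 = 161.8 L

162 L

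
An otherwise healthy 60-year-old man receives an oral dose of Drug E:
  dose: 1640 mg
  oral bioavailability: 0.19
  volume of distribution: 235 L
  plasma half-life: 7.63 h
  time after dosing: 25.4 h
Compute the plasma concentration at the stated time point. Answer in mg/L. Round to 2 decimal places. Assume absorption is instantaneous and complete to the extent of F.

Amount reaching circulation = F × Dose = 0.19 × 1640 = 311.6 mg
C₀ = F·Dose / Vd = 311.6 / 235 = 1.326 mg/L
k = ln2 / t½ = 0.693147 / 7.63 = 0.09084 h⁻¹
C = C₀ · e^(−k·t) = 1.326 × e^(−0.09084 × 25.4)
  = 1.326 × 0.09953 = 0.1320 mg/L

0.13 mg/L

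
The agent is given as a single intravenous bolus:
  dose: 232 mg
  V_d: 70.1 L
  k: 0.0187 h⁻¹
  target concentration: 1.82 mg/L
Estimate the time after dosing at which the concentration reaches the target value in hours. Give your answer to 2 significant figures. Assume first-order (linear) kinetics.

32 h

C₀ = Dose / Vd = 232.0 / 70.1 = 3.310 mg/L
t = ln(C₀ / C) / k = ln(3.310 / 1.82) / 0.01870
  = ln(1.819) / 0.01870 = 0.5983 / 0.01870 = 31.99 h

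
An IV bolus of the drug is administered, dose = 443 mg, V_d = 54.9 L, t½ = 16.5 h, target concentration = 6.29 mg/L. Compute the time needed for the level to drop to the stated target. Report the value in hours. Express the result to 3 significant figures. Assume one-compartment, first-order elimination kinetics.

C₀ = Dose / Vd = 443.0 / 54.9 = 8.069 mg/L
k = ln2 / t½ = 0.693147 / 16.5 = 0.04201 h⁻¹
t = ln(C₀ / C) / k = ln(8.069 / 6.29) / 0.04201
  = ln(1.283) / 0.04201 = 0.2492 / 0.04201 = 5.932 h

5.93 h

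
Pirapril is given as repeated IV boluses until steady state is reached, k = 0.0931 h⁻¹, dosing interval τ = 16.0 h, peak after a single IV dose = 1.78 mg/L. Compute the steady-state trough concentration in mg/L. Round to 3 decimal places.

e^(−kτ) = e^(−0.09310 × 16.0) = 0.2255
Accumulation ratio R = 1 / (1 − e^(−kτ)) = 1 / (1 − 0.2255) = 1.291
Steady-state trough = C₀ × R × e^(−kτ) = 1.78 × 1.291 × 0.2255 = 0.5182 mg/L

0.518 mg/L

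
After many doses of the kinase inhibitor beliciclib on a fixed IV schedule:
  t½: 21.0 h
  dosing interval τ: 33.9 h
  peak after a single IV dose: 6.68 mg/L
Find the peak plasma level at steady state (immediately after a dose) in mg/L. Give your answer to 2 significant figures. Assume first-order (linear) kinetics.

k = ln2 / t½ = 0.693147 / 21.0 = 0.03301 h⁻¹
e^(−kτ) = e^(−0.03301 × 33.9) = 0.3266
Accumulation ratio R = 1 / (1 − e^(−kτ)) = 1 / (1 − 0.3266) = 1.485
Steady-state peak = C₀ × R = 6.68 × 1.485 = 9.920 mg/L

9.9 mg/L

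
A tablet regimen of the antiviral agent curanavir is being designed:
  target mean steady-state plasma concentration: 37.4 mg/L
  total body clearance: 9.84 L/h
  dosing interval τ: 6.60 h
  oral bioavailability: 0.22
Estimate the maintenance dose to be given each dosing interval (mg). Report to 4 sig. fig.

At steady state, F × (Dose/τ) = Css × CL.
Dose = Css × CL × τ / F = 37.4 × 9.840 × 6.60 / 0.22 = 11040 mg

11040 mg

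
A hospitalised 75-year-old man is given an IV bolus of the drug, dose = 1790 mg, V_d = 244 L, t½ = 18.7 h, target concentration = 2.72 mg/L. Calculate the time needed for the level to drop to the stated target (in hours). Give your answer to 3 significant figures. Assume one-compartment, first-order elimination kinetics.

C₀ = Dose / Vd = 1790 / 244 = 7.336 mg/L
k = ln2 / t½ = 0.693147 / 18.7 = 0.03707 h⁻¹
t = ln(C₀ / C) / k = ln(7.336 / 2.72) / 0.03707
  = ln(2.697) / 0.03707 = 0.9921 / 0.03707 = 26.76 h

26.8 h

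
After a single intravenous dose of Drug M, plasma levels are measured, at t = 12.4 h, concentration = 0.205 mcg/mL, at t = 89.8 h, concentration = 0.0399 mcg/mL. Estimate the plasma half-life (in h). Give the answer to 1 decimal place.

k = ln(C₁/C₂) / (t₂ − t₁) = ln(0.205/0.0399) / (89.8 − 12.4)
  = 1.637 / 77.40 = 0.02115 h⁻¹
t½ = ln2 / k = 0.693147 / 0.02115 = 32.77 h

32.8 h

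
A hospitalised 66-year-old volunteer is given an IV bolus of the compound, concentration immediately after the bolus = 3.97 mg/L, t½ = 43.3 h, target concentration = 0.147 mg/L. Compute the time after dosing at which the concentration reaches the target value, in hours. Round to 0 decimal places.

206 h

k = ln2 / t½ = 0.693147 / 43.3 = 0.01601 h⁻¹
t = ln(C₀ / C) / k = ln(3.970 / 0.147) / 0.01601
  = ln(27.01) / 0.01601 = 3.296 / 0.01601 = 205.9 h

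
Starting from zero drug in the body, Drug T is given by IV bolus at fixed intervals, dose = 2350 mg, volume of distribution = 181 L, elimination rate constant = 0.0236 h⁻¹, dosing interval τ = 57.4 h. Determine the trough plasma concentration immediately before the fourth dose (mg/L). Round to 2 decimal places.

C₀ per dose = Dose / Vd = 2350 / 181 = 12.98 mg/L
Fraction remaining after one interval: r = e^(−kτ) = e^(−0.02360 × 57.4) = 0.2580
Before dose 4, 3 doses have been given (aged 1τ, 2τ, 3τ).
C_trough = C₀ × (r + r² + … + r^3) = C₀ × r(1−r^3)/(1−r)
        = 12.98 × 0.2580 × (1 − 0.01717) / (1 − 0.2580) = 4.436 mg/L

4.44 mg/L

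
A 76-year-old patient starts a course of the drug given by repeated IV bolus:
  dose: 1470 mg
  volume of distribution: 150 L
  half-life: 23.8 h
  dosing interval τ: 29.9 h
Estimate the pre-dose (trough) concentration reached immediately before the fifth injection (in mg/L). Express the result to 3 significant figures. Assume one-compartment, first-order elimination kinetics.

6.84 mg/L

C₀ per dose = Dose / Vd = 1470 / 150 = 9.800 mg/L
k = ln2 / t½ = 0.693147 / 23.8 = 0.02912 h⁻¹
Fraction remaining after one interval: r = e^(−kτ) = e^(−0.02912 × 29.9) = 0.4187
Before dose 5, 4 doses have been given (aged 1τ, 2τ, 3τ, 4τ).
C_trough = C₀ × (r + r² + … + r^4) = C₀ × r(1−r^4)/(1−r)
        = 9.800 × 0.4187 × (1 − 0.03073) / (1 − 0.4187) = 6.842 mg/L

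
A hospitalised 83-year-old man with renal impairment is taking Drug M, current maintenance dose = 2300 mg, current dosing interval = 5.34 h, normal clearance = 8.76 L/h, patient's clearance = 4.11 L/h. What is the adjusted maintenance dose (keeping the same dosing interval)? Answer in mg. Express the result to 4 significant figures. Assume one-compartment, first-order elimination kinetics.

To keep the same average steady-state level, dosing rate must scale with clearance.
CL ratio = 4.11 / 8.76 = 0.4692
New dose (same interval) = 2300 × 0.4692 = 1079 mg

1079 mg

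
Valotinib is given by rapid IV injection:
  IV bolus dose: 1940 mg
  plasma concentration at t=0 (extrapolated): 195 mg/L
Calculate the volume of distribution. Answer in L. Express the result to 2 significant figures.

9.9 L

Vd = Dose / C₀ = 1940 / 195 = 9.949 L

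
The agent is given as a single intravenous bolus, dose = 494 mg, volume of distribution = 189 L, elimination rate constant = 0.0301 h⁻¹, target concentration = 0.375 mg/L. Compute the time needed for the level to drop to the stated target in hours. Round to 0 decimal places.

65 h

C₀ = Dose / Vd = 494.0 / 189 = 2.614 mg/L
t = ln(C₀ / C) / k = ln(2.614 / 0.375) / 0.03010
  = ln(6.971) / 0.03010 = 1.942 / 0.03010 = 64.52 h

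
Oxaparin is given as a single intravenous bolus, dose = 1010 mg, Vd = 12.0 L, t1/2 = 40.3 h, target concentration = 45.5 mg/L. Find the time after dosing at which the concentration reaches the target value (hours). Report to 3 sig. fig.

35.8 h

C₀ = Dose / Vd = 1010 / 12.0 = 84.17 mg/L
k = ln2 / t½ = 0.693147 / 40.3 = 0.01720 h⁻¹
t = ln(C₀ / C) / k = ln(84.17 / 45.5) / 0.01720
  = ln(1.850) / 0.01720 = 0.6152 / 0.01720 = 35.77 h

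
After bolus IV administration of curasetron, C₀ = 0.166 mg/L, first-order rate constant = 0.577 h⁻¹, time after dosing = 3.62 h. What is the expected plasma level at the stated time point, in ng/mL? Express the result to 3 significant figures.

20.6 ng/mL

C = C₀ · e^(−k·t) = 0.1660 × e^(−0.5770 × 3.62)
  = 0.1660 × 0.1238 = 0.02055 mg/L
Convert: 0.02055 mg/L × 1000 = 20.55 ng/mL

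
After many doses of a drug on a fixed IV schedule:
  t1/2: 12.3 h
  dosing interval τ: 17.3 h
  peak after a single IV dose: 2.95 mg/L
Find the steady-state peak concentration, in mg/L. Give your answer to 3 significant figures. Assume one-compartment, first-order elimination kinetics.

k = ln2 / t½ = 0.693147 / 12.3 = 0.05635 h⁻¹
e^(−kτ) = e^(−0.05635 × 17.3) = 0.3772
Accumulation ratio R = 1 / (1 − e^(−kτ)) = 1 / (1 − 0.3772) = 1.606
Steady-state peak = C₀ × R = 2.95 × 1.606 = 4.738 mg/L

4.74 mg/L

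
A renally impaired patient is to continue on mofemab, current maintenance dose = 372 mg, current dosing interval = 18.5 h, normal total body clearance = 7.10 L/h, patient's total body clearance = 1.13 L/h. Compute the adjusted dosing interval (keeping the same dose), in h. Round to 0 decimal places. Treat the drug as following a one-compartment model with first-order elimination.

To keep the same average steady-state level, dosing rate must scale with clearance.
CL ratio = 1.13 / 7.10 = 0.1592
New interval (same dose) = 18.5 / 0.1592 = 116.2 h

116 h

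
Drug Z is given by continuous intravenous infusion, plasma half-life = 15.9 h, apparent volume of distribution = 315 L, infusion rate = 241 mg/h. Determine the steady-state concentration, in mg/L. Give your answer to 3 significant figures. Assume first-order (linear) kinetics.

17.6 mg/L

k = ln2 / t½ = 0.693147 / 15.9 = 0.04359 h⁻¹
CL = k × Vd = 0.04359 × 315 = 13.73 L/h
At steady state Css = R₀ / CL = 241 / 13.73 = 17.55 mg/L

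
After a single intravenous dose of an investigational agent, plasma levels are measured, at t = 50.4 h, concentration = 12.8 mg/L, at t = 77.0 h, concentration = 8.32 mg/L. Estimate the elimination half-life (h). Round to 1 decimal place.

42.8 h

k = ln(C₁/C₂) / (t₂ − t₁) = ln(12.8/8.32) / (77.0 − 50.4)
  = 0.4308 / 26.60 = 0.01620 h⁻¹
t½ = ln2 / k = 0.693147 / 0.01620 = 42.79 h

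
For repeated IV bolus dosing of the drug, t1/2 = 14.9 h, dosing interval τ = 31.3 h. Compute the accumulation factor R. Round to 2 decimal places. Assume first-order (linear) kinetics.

1.30

k = ln2 / t½ = 0.693147 / 14.9 = 0.04652 h⁻¹
e^(−kτ) = e^(−0.04652 × 31.3) = 0.2331
Accumulation ratio R = 1 / (1 − e^(−kτ)) = 1 / (1 − 0.2331) = 1.304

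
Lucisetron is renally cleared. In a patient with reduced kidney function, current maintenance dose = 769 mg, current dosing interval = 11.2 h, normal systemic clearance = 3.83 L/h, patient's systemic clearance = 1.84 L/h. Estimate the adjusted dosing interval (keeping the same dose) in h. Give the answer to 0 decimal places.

23 h

To keep the same average steady-state level, dosing rate must scale with clearance.
CL ratio = 1.84 / 3.83 = 0.4804
New interval (same dose) = 11.2 / 0.4804 = 23.31 h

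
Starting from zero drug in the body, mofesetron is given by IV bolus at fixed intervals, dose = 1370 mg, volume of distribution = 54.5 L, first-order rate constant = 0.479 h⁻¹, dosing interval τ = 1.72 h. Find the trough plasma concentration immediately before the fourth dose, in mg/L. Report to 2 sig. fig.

C₀ per dose = Dose / Vd = 1370 / 54.5 = 25.14 mg/L
Fraction remaining after one interval: r = e^(−kτ) = e^(−0.4790 × 1.72) = 0.4387
Before dose 4, 3 doses have been given (aged 1τ, 2τ, 3τ).
C_trough = C₀ × (r + r² + … + r^3) = C₀ × r(1−r^3)/(1−r)
        = 25.14 × 0.4387 × (1 − 0.08443) / (1 − 0.4387) = 17.99 mg/L

18 mg/L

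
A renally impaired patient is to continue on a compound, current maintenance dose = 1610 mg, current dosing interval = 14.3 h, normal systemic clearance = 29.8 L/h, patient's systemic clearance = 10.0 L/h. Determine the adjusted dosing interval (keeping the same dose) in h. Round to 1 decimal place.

42.6 h

To keep the same average steady-state level, dosing rate must scale with clearance.
CL ratio = 10.0 / 29.8 = 0.3356
New interval (same dose) = 14.3 / 0.3356 = 42.61 h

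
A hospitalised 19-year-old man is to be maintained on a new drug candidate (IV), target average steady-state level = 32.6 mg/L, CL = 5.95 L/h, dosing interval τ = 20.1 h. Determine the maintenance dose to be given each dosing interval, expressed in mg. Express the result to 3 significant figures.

At steady state, Dose/τ = Css × CL.
Dose = Css × CL × τ = 32.6 × 5.950 × 20.1 = 3899 mg

3900 mg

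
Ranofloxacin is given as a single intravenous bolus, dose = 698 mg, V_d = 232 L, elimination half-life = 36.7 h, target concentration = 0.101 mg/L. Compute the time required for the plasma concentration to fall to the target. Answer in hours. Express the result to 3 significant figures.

C₀ = Dose / Vd = 698.0 / 232 = 3.009 mg/L
k = ln2 / t½ = 0.693147 / 36.7 = 0.01889 h⁻¹
t = ln(C₀ / C) / k = ln(3.009 / 0.101) / 0.01889
  = ln(29.79) / 0.01889 = 3.394 / 0.01889 = 179.7 h

180 h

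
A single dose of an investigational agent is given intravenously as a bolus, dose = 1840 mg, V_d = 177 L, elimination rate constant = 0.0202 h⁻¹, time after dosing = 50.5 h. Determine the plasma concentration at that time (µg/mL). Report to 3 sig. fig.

3.75 µg/mL

C₀ = Dose / Vd = 1840 / 177 = 10.40 mg/L
C = C₀ · e^(−k·t) = 10.40 × e^(−0.02020 × 50.5)
  = 10.40 × 0.3606 = 3.750 mg/L
(3.750 mg/L = 3.750 µg/mL)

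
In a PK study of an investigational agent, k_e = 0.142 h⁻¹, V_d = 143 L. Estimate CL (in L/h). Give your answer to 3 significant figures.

CL = k × Vd = 0.142 × 143 = 20.31 L/h

20.3 L/h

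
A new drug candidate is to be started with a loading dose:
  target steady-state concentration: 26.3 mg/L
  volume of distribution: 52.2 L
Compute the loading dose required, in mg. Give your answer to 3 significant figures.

LD = Css × Vd = 26.3 × 52.2 = 1373 mg

1370 mg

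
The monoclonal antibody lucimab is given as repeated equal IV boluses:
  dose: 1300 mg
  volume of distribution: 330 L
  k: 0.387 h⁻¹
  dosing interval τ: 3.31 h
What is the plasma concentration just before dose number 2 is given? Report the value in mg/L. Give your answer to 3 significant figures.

1.09 mg/L

C₀ per dose = Dose / Vd = 1300 / 330 = 3.939 mg/L
Fraction remaining after one interval: r = e^(−kτ) = e^(−0.3870 × 3.31) = 0.2778
Before dose 2, 1 dose has been given (aged 1τ).
C_trough = C₀ × r = 3.939 × 0.2778 = 1.094 mg/L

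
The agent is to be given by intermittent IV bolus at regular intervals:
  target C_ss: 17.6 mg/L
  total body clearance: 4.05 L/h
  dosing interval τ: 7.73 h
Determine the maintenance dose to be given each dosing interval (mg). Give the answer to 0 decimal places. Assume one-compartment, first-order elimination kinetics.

551 mg

At steady state, Dose/τ = Css × CL.
Dose = Css × CL × τ = 17.6 × 4.050 × 7.73 = 551.0 mg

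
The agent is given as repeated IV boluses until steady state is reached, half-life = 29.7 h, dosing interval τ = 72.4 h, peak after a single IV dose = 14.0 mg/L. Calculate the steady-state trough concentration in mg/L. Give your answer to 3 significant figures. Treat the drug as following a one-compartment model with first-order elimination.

3.17 mg/L

k = ln2 / t½ = 0.693147 / 29.7 = 0.02334 h⁻¹
e^(−kτ) = e^(−0.02334 × 72.4) = 0.1846
Accumulation ratio R = 1 / (1 − e^(−kτ)) = 1 / (1 − 0.1846) = 1.226
Steady-state trough = C₀ × R × e^(−kτ) = 14.0 × 1.226 × 0.1846 = 3.168 mg/L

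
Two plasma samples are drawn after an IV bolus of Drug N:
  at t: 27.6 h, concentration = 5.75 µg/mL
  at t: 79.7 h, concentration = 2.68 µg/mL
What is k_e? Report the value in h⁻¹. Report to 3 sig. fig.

k = ln(C₁/C₂) / (t₂ − t₁) = ln(5.75/2.68) / (79.7 − 27.6)
  = 0.7634 / 52.10 = 0.01465 h⁻¹

0.0147 h⁻¹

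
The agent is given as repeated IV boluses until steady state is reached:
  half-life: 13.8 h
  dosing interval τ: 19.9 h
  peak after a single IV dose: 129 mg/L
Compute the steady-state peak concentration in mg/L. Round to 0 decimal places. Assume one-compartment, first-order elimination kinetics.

204 mg/L

k = ln2 / t½ = 0.693147 / 13.8 = 0.05023 h⁻¹
e^(−kτ) = e^(−0.05023 × 19.9) = 0.3680
Accumulation ratio R = 1 / (1 − e^(−kτ)) = 1 / (1 − 0.3680) = 1.582
Steady-state peak = C₀ × R = 129 × 1.582 = 204.1 mg/L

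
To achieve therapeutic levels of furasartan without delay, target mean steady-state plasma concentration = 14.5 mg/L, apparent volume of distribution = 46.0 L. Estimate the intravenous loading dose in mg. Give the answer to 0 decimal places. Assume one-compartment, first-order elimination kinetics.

LD = Css × Vd = 14.5 × 46.0 = 667.0 mg

667 mg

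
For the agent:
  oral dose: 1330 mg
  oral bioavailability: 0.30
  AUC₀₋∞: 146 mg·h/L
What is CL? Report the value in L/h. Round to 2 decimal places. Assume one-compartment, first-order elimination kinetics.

2.73 L/h

CL = F·Dose / AUC = 0.30 × 1330 / 146 = 2.733 L/h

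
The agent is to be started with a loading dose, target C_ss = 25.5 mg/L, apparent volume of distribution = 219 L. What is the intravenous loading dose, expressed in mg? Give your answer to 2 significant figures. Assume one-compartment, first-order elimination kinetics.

LD = Css × Vd = 25.5 × 219 = 5585 mg

5600 mg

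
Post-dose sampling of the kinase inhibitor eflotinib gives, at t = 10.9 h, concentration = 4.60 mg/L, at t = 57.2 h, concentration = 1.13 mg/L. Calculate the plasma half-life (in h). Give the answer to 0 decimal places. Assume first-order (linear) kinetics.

k = ln(C₁/C₂) / (t₂ − t₁) = ln(4.60/1.13) / (57.2 − 10.9)
  = 1.404 / 46.30 = 0.03032 h⁻¹
t½ = ln2 / k = 0.693147 / 0.03032 = 22.86 h

23 h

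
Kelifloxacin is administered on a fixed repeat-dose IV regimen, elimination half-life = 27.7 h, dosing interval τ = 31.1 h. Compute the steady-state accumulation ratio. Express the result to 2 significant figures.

1.8

k = ln2 / t½ = 0.693147 / 27.7 = 0.02502 h⁻¹
e^(−kτ) = e^(−0.02502 × 31.1) = 0.4593
Accumulation ratio R = 1 / (1 − e^(−kτ)) = 1 / (1 − 0.4593) = 1.849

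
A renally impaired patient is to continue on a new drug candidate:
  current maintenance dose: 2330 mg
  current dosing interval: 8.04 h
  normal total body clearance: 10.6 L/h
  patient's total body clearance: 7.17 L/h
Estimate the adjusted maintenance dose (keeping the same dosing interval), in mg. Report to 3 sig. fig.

1580 mg

To keep the same average steady-state level, dosing rate must scale with clearance.
CL ratio = 7.17 / 10.6 = 0.6764
New dose (same interval) = 2330 × 0.6764 = 1576 mg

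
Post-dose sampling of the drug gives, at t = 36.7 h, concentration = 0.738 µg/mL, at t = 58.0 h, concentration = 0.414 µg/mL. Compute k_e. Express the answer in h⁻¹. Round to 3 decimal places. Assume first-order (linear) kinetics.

k = ln(C₁/C₂) / (t₂ − t₁) = ln(0.738/0.414) / (58.0 − 36.7)
  = 0.5781 / 21.30 = 0.02714 h⁻¹

0.027 h⁻¹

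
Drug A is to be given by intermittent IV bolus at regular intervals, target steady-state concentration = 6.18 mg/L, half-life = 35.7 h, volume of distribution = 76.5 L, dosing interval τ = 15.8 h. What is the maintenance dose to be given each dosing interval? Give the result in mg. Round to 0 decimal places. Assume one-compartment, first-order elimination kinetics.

145 mg

k = ln2 / t½ = 0.693147 / 35.7 = 0.01942 h⁻¹
CL = k × Vd = 0.01942 × 76.5 = 1.486 L/h
At steady state, Dose/τ = Css × CL.
Dose = Css × CL × τ = 6.18 × 1.486 × 15.8 = 145.1 mg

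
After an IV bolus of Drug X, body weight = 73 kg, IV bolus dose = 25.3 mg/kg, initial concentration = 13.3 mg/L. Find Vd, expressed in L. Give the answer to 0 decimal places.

139 L

Dose = 25.3 × 73 = 1847 mg
Vd = Dose / C₀ = 1847 / 13.3 = 138.9 L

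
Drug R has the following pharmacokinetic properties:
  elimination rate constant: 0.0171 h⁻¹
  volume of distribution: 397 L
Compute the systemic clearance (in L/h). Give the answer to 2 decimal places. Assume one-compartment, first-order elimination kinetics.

CL = k × Vd = 0.0171 × 397 = 6.789 L/h

6.79 L/h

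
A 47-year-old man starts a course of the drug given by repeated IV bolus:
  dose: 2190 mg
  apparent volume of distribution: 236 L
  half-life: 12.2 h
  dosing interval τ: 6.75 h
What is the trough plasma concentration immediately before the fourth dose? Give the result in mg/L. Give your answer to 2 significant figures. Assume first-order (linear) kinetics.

14 mg/L

C₀ per dose = Dose / Vd = 2190 / 236 = 9.280 mg/L
k = ln2 / t½ = 0.693147 / 12.2 = 0.05682 h⁻¹
Fraction remaining after one interval: r = e^(−kτ) = e^(−0.05682 × 6.75) = 0.6814
Before dose 4, 3 doses have been given (aged 1τ, 2τ, 3τ).
C_trough = C₀ × (r + r² + … + r^3) = C₀ × r(1−r^3)/(1−r)
        = 9.280 × 0.6814 × (1 − 0.3164) / (1 − 0.6814) = 13.57 mg/L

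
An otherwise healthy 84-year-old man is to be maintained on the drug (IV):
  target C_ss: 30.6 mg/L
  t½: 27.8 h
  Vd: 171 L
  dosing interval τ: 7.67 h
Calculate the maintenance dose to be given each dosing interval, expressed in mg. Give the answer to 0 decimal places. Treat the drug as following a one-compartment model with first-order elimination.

1001 mg

k = ln2 / t½ = 0.693147 / 27.8 = 0.02493 h⁻¹
CL = k × Vd = 0.02493 × 171 = 4.263 L/h
At steady state, Dose/τ = Css × CL.
Dose = Css × CL × τ = 30.6 × 4.263 × 7.67 = 1001 mg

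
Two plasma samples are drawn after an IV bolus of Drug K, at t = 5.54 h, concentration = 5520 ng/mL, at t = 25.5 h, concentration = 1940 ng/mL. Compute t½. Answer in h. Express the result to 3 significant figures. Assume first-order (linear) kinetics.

13.2 h

k = ln(C₁/C₂) / (t₂ − t₁) = ln(5520/1940) / (25.5 − 5.54)
  = 1.046 / 19.96 = 0.05240 h⁻¹
t½ = ln2 / k = 0.693147 / 0.05240 = 13.23 h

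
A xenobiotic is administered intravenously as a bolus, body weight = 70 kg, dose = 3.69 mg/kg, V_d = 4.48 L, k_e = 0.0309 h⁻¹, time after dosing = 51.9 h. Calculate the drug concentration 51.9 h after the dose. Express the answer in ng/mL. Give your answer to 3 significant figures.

11600 ng/mL

Total dose = 3.69 × 70 = 258.3 mg
C₀ = Dose / Vd = 258.3 / 4.48 = 57.66 mg/L
C = C₀ · e^(−k·t) = 57.66 × e^(−0.03090 × 51.9)
  = 57.66 × 0.2011 = 11.60 mg/L
Convert: 11.60 mg/L × 1000 = 11600 ng/mL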